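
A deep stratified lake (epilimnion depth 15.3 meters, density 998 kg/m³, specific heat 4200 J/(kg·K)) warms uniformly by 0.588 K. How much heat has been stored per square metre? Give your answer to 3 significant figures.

Areal heat capacity C = ρ c_p D = 998 × 4200 × 15.3 = 6.41×10^7 J m⁻² K⁻¹.
ΔQ = C ΔT = 6.41×10^7 × 0.588 = 3.77×10^7 J/m².

3.77×10^7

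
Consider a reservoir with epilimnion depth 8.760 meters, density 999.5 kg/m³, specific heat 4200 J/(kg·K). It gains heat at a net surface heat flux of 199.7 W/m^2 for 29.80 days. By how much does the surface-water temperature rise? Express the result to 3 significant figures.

14.0 K

Areal heat capacity C = ρ c_p D = 999.5 × 4200 × 8.760 = 3.68×10^7 J m⁻² K⁻¹.
Net heat input Q = F Δt = 199.7 × (29.80 days × 86400 s/day) = 5.14×10^8 J/m².
ΔT = Q / C = 5.14×10^8 / 3.68×10^7 = 14.0 K.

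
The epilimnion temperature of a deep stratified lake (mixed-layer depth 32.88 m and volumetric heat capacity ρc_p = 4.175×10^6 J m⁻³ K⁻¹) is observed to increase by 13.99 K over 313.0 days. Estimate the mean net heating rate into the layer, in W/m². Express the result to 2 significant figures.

Areal heat capacity C = ρc_p × D = 4.175×10^6 × 32.88 = 1.37×10^8 J m⁻² K⁻¹.
Required heat per unit area: Q = C ΔT = 1.37×10^8 × 13.99 = 1.92×10^9 J/m².
Flux F = Q / Δt = 1.92×10^9 / 2.70×10^7 s = 71.0 W/m².

71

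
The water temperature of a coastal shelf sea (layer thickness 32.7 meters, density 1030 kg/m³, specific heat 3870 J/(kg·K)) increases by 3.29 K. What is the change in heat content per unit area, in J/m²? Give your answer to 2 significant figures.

4.3×10^8

Areal heat capacity C = ρ c_p D = 1030 × 3870 × 32.7 = 1.30×10^8 J/(m²·K).
ΔQ = C ΔT = 1.30×10^8 × 3.29 = 4.29×10^8 J/m².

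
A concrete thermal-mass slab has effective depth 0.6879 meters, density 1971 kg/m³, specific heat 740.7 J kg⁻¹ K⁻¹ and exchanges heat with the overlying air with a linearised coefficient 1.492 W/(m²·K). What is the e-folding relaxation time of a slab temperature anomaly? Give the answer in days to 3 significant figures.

Areal heat capacity C = ρ c_p D = 1971 × 740.7 × 0.6879 = 1.00×10^6 J/(m²·K).
Relaxation time τ = C / λ = 1.00×10^6 / 1.492 = 6.73×10^5 s.
In days: 6.73×10^5 s / (86400 s/day) = 7.79 days.

7.79 days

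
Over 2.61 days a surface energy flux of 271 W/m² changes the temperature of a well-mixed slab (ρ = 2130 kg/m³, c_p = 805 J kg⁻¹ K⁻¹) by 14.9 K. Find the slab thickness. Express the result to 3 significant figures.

Heat input Q = F Δt = 271 × 2.26×10^5 s = 6.11×10^7 J/m².
Required areal heat capacity C = Q / ΔT = 4.10×10^6 J/(m²·K).
Depth D = C / (ρ c_p) = 4.10×10^6 / (2130 × 805) = 2.39 m.

2.39 m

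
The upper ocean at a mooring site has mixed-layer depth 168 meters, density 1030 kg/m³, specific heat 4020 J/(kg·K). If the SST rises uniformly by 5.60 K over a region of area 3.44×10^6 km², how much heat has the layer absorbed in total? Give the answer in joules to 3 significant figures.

1.34×10^22 J

Areal heat capacity C = ρ c_p D = 1030 × 4020 × 168 = 6.96×10^8 J/(m²·K).
Heat per unit area: q = C ΔT = 6.96×10^8 × 5.60 = 3.90×10^9 J/m².
Total heat: Q = q × A = 3.90×10^9 × (3.44×10^6 × 10⁶ m²) = 1.34×10^22 J.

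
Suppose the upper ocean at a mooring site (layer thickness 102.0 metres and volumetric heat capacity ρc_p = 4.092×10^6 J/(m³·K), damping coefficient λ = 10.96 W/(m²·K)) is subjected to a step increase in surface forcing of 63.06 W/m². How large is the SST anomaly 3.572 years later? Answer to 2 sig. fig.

5.5 K

Areal heat capacity C = ρc_p × D = 4.092×10^6 × 102.0 = 4.17×10^8 J/(m²·K).
τ = C / λ = 4.17×10^8 / 10.96 = 3.81×10^7 s.
Equilibrium anomaly ΔT_eq = F / λ = 63.06 / 10.96 = 5.75 K.
t = 3.572 years = 1.13×10^8 s, so t/τ = 2.96.
ΔT(t) = ΔT_eq (1 − e^(−t/τ)) = 5.75 × (1 − e^−2.96) = 5.46 K.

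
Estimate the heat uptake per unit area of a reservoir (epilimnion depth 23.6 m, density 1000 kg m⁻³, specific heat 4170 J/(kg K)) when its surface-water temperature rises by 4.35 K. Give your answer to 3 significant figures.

Areal heat capacity C = ρ c_p D = 1000 × 4170 × 23.6 = 9.84×10^7 J/(m²·K).
ΔQ = C ΔT = 9.84×10^7 × 4.35 = 4.28×10^8 J/m².

4.28×10^8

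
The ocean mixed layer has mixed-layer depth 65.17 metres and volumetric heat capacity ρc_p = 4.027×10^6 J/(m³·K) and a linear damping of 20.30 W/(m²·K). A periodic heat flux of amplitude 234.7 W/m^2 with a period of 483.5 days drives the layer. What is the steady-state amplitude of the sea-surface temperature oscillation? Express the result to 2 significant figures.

5.3 K

Areal heat capacity C = ρc_p × D = 4.027×10^6 × 65.17 = 2.62×10^8 J/(m²·K).
Angular frequency ω = 2π / T = 2π / 4.18×10^7 s = 1.50×10^-7 s⁻¹.
√((Cω)² + λ²) = √((39.5)² + 20.30²) = 44.4 W/(m²·K).
Amplitude A = F₀ / √((Cω)²+λ²) = 234.7 / 44.4 = 5.29 K.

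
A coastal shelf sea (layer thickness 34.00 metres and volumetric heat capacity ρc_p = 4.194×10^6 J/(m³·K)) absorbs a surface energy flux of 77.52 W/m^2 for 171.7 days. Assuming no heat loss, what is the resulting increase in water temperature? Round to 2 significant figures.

8.1 K

Areal heat capacity C = ρc_p × D = 4.194×10^6 × 34.00 = 1.43×10^8 J/(m²·K).
Net heat input Q = F Δt = 77.52 × (171.7 days × 86400 s/day) = 1.15×10^9 J/m².
ΔT = Q / C = 1.15×10^9 / 1.43×10^8 = 8.06 K.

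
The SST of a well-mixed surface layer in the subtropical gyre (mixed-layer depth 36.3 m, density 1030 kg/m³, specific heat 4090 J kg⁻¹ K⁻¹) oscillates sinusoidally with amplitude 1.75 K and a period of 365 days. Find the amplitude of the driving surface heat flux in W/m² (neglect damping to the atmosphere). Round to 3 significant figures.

Areal heat capacity C = ρ c_p D = 1030 × 4090 × 36.3 = 1.53×10^8 J/(m^2 K).
ω = 2π / 3.15×10^7 s = 1.99×10^-7 s⁻¹.
Cω = 1.53×10^8 × 1.99×10^-7 = 30.5 W/(m²·K).
F₀ = A × Cω = 1.75 × 30.5 = 53.3 W/m².

53.3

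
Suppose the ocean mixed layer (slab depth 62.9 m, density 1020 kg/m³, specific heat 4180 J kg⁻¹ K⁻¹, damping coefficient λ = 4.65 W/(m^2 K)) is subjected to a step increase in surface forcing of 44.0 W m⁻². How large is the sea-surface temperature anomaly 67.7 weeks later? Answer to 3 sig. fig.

4.81 K

Areal heat capacity C = ρ c_p D = 1020 × 4180 × 62.9 = 2.68×10^8 J/(m²·K).
τ = C / λ = 2.68×10^8 / 4.65 = 5.77×10^7 s.
Equilibrium anomaly ΔT_eq = F / λ = 44.0 / 4.65 = 9.46 K.
t = 67.7 weeks = 4.09×10^7 s, so t/τ = 0.710.
ΔT(t) = ΔT_eq (1 − e^(−t/τ)) = 9.46 × (1 − e^−0.710) = 4.81 K.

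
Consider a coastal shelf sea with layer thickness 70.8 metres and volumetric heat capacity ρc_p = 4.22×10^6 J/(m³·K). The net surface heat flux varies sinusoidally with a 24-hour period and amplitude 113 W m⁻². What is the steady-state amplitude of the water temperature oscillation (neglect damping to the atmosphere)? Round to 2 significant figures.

0.0052 K

Areal heat capacity C = ρc_p × D = 4.22×10^6 × 70.8 = 2.99×10^8 J/(m²·K).
Angular frequency ω = 2π / T = 2π / 86400 s = 7.27×10^-5 s⁻¹.
Cω = 2.99×10^8 × 7.27×10^-5 = 21700 W/(m²·K).
Amplitude A = F₀ / (Cω) = 113 / 21700 = 0.00520 K.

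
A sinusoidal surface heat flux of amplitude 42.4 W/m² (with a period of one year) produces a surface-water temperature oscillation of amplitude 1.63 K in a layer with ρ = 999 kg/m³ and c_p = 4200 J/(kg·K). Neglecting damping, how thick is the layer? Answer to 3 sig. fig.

ω = 2π / 3.15×10^7 s = 1.99×10^-7 s⁻¹.
Required C = F₀ / (A ω) = 42.4 / (1.63 × 1.99×10^-7) = 1.31×10^8 J/(m²·K).
D = C / (ρ c_p) = 1.31×10^8 / (999 × 4200) = 31.1 m.

31.1 m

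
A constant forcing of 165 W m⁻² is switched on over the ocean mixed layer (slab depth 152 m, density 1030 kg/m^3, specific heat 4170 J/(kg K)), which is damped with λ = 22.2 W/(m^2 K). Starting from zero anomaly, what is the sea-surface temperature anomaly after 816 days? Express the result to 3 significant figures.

Areal heat capacity C = ρ c_p D = 1030 × 4170 × 152 = 6.53×10^8 J/(m^2 K).
τ = C / λ = 6.53×10^8 / 22.2 = 2.94×10^7 s.
Equilibrium anomaly ΔT_eq = F / λ = 165 / 22.2 = 7.43 K.
t = 816 days = 7.05×10^7 s, so t/τ = 2.40.
ΔT(t) = ΔT_eq (1 − e^(−t/τ)) = 7.43 × (1 − e^−2.40) = 6.76 K.

6.76 K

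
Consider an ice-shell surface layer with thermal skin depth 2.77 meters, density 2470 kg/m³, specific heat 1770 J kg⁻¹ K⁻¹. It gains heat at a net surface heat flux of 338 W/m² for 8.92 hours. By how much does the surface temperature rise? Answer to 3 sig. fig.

Areal heat capacity C = ρ c_p D = 2470 × 1770 × 2.77 = 1.21×10^7 J/(m²·K).
Net heat input Q = F Δt = 338 × (8.92 hours × 3600 s/hour) = 1.09×10^7 J/m².
ΔT = Q / C = 1.09×10^7 / 1.21×10^7 = 0.896 K.

0.896 K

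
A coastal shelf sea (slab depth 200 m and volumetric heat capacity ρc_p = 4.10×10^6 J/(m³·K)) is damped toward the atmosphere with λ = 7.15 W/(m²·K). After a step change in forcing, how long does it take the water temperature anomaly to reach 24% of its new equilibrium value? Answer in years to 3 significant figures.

0.997 years

Areal heat capacity C = ρc_p × D = 4.10×10^6 × 200 = 8.20×10^8 J m⁻² K⁻¹.
τ = C / λ = 8.20×10^8 / 7.15 = 1.15×10^8 s.
Fraction reached: 1 − e^(−t/τ) = 0.24 ⇒ t = −τ ln(1 − 0.24) = τ × 0.274.
t = 3.15×10^7 s = 0.997 years.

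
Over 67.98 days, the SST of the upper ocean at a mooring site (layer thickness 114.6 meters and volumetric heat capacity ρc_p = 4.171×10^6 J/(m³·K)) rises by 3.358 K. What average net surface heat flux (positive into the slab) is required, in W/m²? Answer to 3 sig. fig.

273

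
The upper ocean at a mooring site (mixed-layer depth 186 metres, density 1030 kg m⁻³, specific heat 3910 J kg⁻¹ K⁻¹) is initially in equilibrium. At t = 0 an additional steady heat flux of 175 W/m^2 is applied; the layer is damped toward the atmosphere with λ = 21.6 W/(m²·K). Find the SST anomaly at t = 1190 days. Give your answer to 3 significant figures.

Areal heat capacity C = ρ c_p D = 1030 × 3910 × 186 = 7.49×10^8 J/(m^2 K).
τ = C / λ = 7.49×10^8 / 21.6 = 3.47×10^7 s.
Equilibrium anomaly ΔT_eq = F / λ = 175 / 21.6 = 8.10 K.
t = 1190 days = 1.03×10^8 s, so t/τ = 2.96.
ΔT(t) = ΔT_eq (1 − e^(−t/τ)) = 8.10 × (1 − e^−2.96) = 7.68 K.

7.68 K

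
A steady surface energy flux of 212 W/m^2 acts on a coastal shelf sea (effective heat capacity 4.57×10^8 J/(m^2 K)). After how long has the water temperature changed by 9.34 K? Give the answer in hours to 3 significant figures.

Areal heat capacity C = 4.57×10^8 J/(m^2 K) (given).
Time required: Δt = C ΔT / F = 4.57×10^8 × 9.34 / 212 = 2.01×10^7 s.
In hours: 2.01×10^7 s / (3600 s/hour) = 5590 hours.

5590 hours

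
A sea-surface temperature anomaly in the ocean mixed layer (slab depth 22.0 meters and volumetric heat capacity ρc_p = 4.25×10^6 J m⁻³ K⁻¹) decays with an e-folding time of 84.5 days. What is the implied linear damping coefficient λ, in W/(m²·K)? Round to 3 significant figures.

Areal heat capacity C = ρc_p × D = 4.25×10^6 × 22.0 = 9.35×10^7 J/(m^2 K).
τ = 84.5 days = 7.30×10^6 s.
λ = C / τ = 9.35×10^7 / 7.30×10^6 = 12.8 W/(m²·K).

12.8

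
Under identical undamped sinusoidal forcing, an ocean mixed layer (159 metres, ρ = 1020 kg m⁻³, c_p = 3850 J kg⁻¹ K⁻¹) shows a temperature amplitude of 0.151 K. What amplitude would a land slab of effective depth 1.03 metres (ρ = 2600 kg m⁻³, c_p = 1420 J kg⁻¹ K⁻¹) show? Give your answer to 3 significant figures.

C_ocean = 6.24×10^8 J/(m²·K); C_land = 3.80×10^6 J/(m²·K).
A ∝ 1/C ⇒ A_land = A_ocean × C_ocean/C_land = 0.151 × 164 = 24.8 K.

24.8 K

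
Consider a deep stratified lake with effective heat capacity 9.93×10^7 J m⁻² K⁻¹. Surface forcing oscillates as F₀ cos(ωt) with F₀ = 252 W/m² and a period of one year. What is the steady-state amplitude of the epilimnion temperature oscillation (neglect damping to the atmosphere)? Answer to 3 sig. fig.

Areal heat capacity C = 9.93×10^7 J m⁻² K⁻¹ (given).
Angular frequency ω = 2π / T = 2π / 3.15×10^7 s = 1.99×10^-7 s⁻¹.
Cω = 9.93×10^7 × 1.99×10^-7 = 19.8 W/(m²·K).
Amplitude A = F₀ / (Cω) = 252 / 19.8 = 12.7 K.

12.7 K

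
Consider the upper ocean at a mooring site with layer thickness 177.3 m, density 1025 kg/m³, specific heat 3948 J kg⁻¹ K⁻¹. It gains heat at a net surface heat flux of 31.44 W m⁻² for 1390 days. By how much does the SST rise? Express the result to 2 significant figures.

5.3 K

Areal heat capacity C = ρ c_p D = 1025 × 3948 × 177.3 = 7.17×10^8 J/(m²·K).
Net heat input Q = F Δt = 31.44 × (1390 days × 86400 s/day) = 3.78×10^9 J/m².
ΔT = Q / C = 3.78×10^9 / 7.17×10^8 = 5.26 K.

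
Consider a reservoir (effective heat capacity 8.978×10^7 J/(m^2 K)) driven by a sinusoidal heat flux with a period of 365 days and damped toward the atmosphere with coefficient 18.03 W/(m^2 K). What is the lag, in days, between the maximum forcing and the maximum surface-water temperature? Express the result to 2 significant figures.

Areal heat capacity C = 8.978×10^7 J/(m^2 K) (given).
ω = 2π / 3.15×10^7 s = 1.99×10^-7 s⁻¹.
Phase lag φ = arctan(Cω/λ) = arctan(17.9/18.03) = 0.781 rad.
Time lag = φ / ω = 0.781 / 1.99×10^-7 = 3.92×10^6 s = 45.4 days.

45 days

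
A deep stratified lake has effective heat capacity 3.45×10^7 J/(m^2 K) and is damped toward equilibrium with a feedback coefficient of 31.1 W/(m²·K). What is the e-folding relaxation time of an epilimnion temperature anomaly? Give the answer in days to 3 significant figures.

Areal heat capacity C = 3.45×10^7 J/(m^2 K) (given).
Relaxation time τ = C / λ = 3.45×10^7 / 31.1 = 1.11×10^6 s.
In days: 1.11×10^6 s / (86400 s/day) = 12.8 days.

12.8 days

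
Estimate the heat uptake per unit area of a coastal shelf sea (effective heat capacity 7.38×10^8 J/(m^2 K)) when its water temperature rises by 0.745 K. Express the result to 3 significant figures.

Areal heat capacity C = 7.38×10^8 J/(m^2 K) (given).
ΔQ = C ΔT = 7.38×10^8 × 0.745 = 5.50×10^8 J/m².

5.50×10^8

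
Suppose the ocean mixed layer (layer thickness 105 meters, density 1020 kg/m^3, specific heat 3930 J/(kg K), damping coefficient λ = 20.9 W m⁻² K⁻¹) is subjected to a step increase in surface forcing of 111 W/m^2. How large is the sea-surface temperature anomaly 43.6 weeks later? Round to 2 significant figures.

Areal heat capacity C = ρ c_p D = 1020 × 3930 × 105 = 4.21×10^8 J/(m^2 K).
τ = C / λ = 4.21×10^8 / 20.9 = 2.01×10^7 s.
Equilibrium anomaly ΔT_eq = F / λ = 111 / 20.9 = 5.31 K.
t = 43.6 weeks = 2.64×10^7 s, so t/τ = 1.31.
ΔT(t) = ΔT_eq (1 − e^(−t/τ)) = 5.31 × (1 − e^−1.31) = 3.88 K.

3.9 K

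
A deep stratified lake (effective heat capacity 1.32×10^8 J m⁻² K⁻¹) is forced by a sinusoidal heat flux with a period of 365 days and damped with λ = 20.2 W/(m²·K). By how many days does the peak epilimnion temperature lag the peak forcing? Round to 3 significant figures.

53.2 days

Areal heat capacity C = 1.32×10^8 J m⁻² K⁻¹ (given).
ω = 2π / 3.15×10^7 s = 1.99×10^-7 s⁻¹.
Phase lag φ = arctan(Cω/λ) = arctan(26.3/20.2) = 0.916 rad.
Time lag = φ / ω = 0.916 / 1.99×10^-7 = 4.60×10^6 s = 53.2 days.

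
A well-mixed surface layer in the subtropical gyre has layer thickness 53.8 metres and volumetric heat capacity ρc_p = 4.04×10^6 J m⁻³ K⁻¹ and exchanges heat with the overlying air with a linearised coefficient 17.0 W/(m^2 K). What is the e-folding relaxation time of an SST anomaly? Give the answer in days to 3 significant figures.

Areal heat capacity C = ρc_p × D = 4.04×10^6 × 53.8 = 2.17×10^8 J m⁻² K⁻¹.
Relaxation time τ = C / λ = 2.17×10^8 / 17.0 = 1.28×10^7 s.
In days: 1.28×10^7 s / (86400 s/day) = 148 days.

148 days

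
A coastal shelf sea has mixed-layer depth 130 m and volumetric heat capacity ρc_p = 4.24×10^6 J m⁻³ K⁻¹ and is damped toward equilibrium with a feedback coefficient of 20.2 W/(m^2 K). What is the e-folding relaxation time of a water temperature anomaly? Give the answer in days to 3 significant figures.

Areal heat capacity C = ρc_p × D = 4.24×10^6 × 130 = 5.51×10^8 J/(m^2 K).
Relaxation time τ = C / λ = 5.51×10^8 / 20.2 = 2.73×10^7 s.
In days: 2.73×10^7 s / (86400 s/day) = 316 days.

316 days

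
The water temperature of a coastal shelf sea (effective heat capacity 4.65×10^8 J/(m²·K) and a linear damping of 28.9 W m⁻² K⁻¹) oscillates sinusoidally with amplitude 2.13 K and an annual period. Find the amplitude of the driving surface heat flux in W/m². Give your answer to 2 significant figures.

210

Areal heat capacity C = 4.65×10^8 J/(m²·K) (given).
ω = 2π / 3.15×10^7 s = 1.99×10^-7 s⁻¹.
√((Cω)² + λ²) = √((92.6)² + 28.9²) = 97.0 W/(m²·K).
F₀ = A × √((Cω)²+λ²) = 2.13 × 97.0 = 207 W/m².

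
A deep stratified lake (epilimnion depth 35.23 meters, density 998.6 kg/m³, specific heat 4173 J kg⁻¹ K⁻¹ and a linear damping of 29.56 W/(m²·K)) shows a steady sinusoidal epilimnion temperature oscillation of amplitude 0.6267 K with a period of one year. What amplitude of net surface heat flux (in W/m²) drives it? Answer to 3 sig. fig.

26.1

Areal heat capacity C = ρ c_p D = 998.6 × 4173 × 35.23 = 1.47×10^8 J/(m²·K).
ω = 2π / 3.15×10^7 s = 1.99×10^-7 s⁻¹.
√((Cω)² + λ²) = √((29.2)² + 29.56²) = 41.6 W/(m²·K).
F₀ = A × √((Cω)²+λ²) = 0.6267 × 41.6 = 26.1 W/m².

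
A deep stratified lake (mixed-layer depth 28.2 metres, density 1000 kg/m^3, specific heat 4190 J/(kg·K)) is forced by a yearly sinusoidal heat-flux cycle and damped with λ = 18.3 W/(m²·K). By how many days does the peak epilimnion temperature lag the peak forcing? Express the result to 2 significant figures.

53 days

Areal heat capacity C = ρ c_p D = 1000 × 4190 × 28.2 = 1.18×10^8 J/(m²·K).
ω = 2π / 3.15×10^7 s = 1.99×10^-7 s⁻¹.
Phase lag φ = arctan(Cω/λ) = arctan(23.5/18.3) = 0.910 rad.
Time lag = φ / ω = 0.910 / 1.99×10^-7 = 4.57×10^6 s = 52.9 days.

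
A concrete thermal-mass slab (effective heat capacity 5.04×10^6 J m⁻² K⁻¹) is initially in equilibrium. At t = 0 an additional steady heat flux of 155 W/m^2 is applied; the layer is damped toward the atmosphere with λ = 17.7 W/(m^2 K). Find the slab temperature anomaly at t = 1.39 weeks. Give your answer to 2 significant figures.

Areal heat capacity C = 5.04×10^6 J m⁻² K⁻¹ (given).
τ = C / λ = 5.04×10^6 / 17.7 = 2.85×10^5 s.
Equilibrium anomaly ΔT_eq = F / λ = 155 / 17.7 = 8.76 K.
t = 1.39 weeks = 8.41×10^5 s, so t/τ = 2.95.
ΔT(t) = ΔT_eq (1 − e^(−t/τ)) = 8.76 × (1 − e^−2.95) = 8.30 K.

8.3 K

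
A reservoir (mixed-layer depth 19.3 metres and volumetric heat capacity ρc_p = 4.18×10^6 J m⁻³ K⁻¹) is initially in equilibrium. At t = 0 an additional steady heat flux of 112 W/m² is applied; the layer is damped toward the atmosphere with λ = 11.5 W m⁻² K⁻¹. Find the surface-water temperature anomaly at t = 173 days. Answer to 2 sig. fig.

8.6 K

Areal heat capacity C = ρc_p × D = 4.18×10^6 × 19.3 = 8.07×10^7 J/(m²·K).
τ = C / λ = 8.07×10^7 / 11.5 = 7.02×10^6 s.
Equilibrium anomaly ΔT_eq = F / λ = 112 / 11.5 = 9.74 K.
t = 173 days = 1.49×10^7 s, so t/τ = 2.13.
ΔT(t) = ΔT_eq (1 − e^(−t/τ)) = 9.74 × (1 − e^−2.13) = 8.58 K.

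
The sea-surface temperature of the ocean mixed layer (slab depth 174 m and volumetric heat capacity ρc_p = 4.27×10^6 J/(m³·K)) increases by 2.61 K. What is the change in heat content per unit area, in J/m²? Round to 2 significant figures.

1.9×10^9

Areal heat capacity C = ρc_p × D = 4.27×10^6 × 174 = 7.43×10^8 J/(m²·K).
ΔQ = C ΔT = 7.43×10^8 × 2.61 = 1.94×10^9 J/m².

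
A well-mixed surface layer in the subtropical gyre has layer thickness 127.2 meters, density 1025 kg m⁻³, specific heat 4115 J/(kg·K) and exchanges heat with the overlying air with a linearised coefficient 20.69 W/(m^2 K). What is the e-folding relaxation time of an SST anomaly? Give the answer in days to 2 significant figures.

Areal heat capacity C = ρ c_p D = 1025 × 4115 × 127.2 = 5.37×10^8 J m⁻² K⁻¹.
Relaxation time τ = C / λ = 5.37×10^8 / 20.69 = 2.59×10^7 s.
In days: 2.59×10^7 s / (86400 s/day) = 300 days.

300 days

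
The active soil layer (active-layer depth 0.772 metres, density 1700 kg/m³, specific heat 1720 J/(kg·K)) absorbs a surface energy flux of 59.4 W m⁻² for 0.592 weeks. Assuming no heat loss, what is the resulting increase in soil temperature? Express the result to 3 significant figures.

9.42 K

Areal heat capacity C = ρ c_p D = 1700 × 1720 × 0.772 = 2.26×10^6 J/(m²·K).
Net heat input Q = F Δt = 59.4 × (0.592 weeks × 6.048×10^5 s/week) = 2.13×10^7 J/m².
ΔT = Q / C = 2.13×10^7 / 2.26×10^6 = 9.42 K.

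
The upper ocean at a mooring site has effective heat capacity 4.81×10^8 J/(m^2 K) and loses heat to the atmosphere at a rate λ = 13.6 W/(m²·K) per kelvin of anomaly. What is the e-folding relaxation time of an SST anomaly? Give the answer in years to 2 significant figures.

1.1 years

Areal heat capacity C = 4.81×10^8 J/(m^2 K) (given).
Relaxation time τ = C / λ = 4.81×10^8 / 13.6 = 3.54×10^7 s.
In years: 3.54×10^7 s / (3.156×10^7 s/year) = 1.12 years.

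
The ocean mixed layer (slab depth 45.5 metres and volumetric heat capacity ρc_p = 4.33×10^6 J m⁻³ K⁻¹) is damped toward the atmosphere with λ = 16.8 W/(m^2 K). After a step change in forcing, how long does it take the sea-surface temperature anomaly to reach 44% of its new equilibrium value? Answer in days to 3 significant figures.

78.7 days

Areal heat capacity C = ρc_p × D = 4.33×10^6 × 45.5 = 1.97×10^8 J/(m²·K).
τ = C / λ = 1.97×10^8 / 16.8 = 1.17×10^7 s.
Fraction reached: 1 − e^(−t/τ) = 0.44 ⇒ t = −τ ln(1 − 0.44) = τ × 0.580.
t = 6.80×10^6 s = 78.7 days.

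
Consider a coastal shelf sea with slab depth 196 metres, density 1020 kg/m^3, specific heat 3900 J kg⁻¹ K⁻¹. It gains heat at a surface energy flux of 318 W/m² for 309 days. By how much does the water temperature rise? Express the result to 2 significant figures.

11 K

Areal heat capacity C = ρ c_p D = 1020 × 3900 × 196 = 7.80×10^8 J/(m²·K).
Net heat input Q = F Δt = 318 × (309 days × 86400 s/day) = 8.49×10^9 J/m².
ΔT = Q / C = 8.49×10^9 / 7.80×10^8 = 10.9 K.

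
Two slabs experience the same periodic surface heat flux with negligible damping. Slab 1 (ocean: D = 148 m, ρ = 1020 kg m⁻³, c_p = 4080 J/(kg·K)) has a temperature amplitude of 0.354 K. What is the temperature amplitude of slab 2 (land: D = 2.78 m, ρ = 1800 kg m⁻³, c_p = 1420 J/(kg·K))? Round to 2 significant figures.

31 K

C_ocean = 6.16×10^8 J/(m²·K); C_land = 7.11×10^6 J/(m²·K).
A ∝ 1/C ⇒ A_land = A_ocean × C_ocean/C_land = 0.354 × 86.7 = 30.7 K.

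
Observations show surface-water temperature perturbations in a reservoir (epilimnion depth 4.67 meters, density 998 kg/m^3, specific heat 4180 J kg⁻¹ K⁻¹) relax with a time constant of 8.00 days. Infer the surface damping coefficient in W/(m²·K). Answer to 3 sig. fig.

28.2

Areal heat capacity C = ρ c_p D = 998 × 4180 × 4.67 = 1.95×10^7 J/(m²·K).
τ = 8.00 days = 6.91×10^5 s.
λ = C / τ = 1.95×10^7 / 6.91×10^5 = 28.2 W/(m²·K).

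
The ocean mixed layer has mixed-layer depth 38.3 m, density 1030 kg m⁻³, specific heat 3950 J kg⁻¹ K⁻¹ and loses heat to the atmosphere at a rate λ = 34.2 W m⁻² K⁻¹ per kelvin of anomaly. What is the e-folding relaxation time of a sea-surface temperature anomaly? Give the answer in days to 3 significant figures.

52.7 days

Areal heat capacity C = ρ c_p D = 1030 × 3950 × 38.3 = 1.56×10^8 J m⁻² K⁻¹.
Relaxation time τ = C / λ = 1.56×10^8 / 34.2 = 4.56×10^6 s.
In days: 4.56×10^6 s / (86400 s/day) = 52.7 days.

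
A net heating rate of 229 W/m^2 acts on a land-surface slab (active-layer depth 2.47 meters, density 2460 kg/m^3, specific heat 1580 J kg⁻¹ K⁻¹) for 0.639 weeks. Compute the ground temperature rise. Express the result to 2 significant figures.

Areal heat capacity C = ρ c_p D = 2460 × 1580 × 2.47 = 9.60×10^6 J/(m^2 K).
Net heat input Q = F Δt = 229 × (0.639 weeks × 6.048×10^5 s/week) = 8.85×10^7 J/m².
ΔT = Q / C = 8.85×10^7 / 9.60×10^6 = 9.22 K.

9.2 K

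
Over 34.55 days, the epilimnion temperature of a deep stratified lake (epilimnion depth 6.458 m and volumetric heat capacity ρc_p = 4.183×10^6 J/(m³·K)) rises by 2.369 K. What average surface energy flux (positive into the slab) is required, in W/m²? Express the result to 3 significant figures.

Areal heat capacity C = ρc_p × D = 4.183×10^6 × 6.458 = 2.70×10^7 J/(m^2 K).
Required heat per unit area: Q = C ΔT = 2.70×10^7 × 2.369 = 6.40×10^7 J/m².
Flux F = Q / Δt = 6.40×10^7 / 2.99×10^6 s = 21.4 W/m².

21.4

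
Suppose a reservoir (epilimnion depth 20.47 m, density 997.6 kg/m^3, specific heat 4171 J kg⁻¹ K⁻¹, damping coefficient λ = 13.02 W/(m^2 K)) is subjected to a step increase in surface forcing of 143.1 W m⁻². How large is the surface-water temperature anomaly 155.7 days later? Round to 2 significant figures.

9.6 K

Areal heat capacity C = ρ c_p D = 997.6 × 4171 × 20.47 = 8.52×10^7 J/(m^2 K).
τ = C / λ = 8.52×10^7 / 13.02 = 6.54×10^6 s.
Equilibrium anomaly ΔT_eq = F / λ = 143.1 / 13.02 = 11.0 K.
t = 155.7 days = 1.35×10^7 s, so t/τ = 2.06.
ΔT(t) = ΔT_eq (1 − e^(−t/τ)) = 11.0 × (1 − e^−2.06) = 9.58 K.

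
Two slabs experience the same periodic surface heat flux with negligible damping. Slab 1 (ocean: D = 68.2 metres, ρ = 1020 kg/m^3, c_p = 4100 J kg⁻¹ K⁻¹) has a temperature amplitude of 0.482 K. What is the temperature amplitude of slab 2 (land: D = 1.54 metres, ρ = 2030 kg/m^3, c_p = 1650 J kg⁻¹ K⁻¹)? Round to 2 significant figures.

27 K

C_ocean = 2.85×10^8 J/(m²·K); C_land = 5.16×10^6 J/(m²·K).
A ∝ 1/C ⇒ A_land = A_ocean × C_ocean/C_land = 0.482 × 55.3 = 26.7 K.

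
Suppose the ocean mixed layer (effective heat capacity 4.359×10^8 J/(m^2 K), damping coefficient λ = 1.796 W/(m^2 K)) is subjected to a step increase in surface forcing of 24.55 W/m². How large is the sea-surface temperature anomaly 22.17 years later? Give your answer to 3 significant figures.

12.9 K

Areal heat capacity C = 4.359×10^8 J/(m^2 K) (given).
τ = C / λ = 4.36×10^8 / 1.796 = 2.43×10^8 s.
Equilibrium anomaly ΔT_eq = F / λ = 24.55 / 1.796 = 13.7 K.
t = 22.17 years = 7.00×10^8 s, so t/τ = 2.88.
ΔT(t) = ΔT_eq (1 − e^(−t/τ)) = 13.7 × (1 − e^−2.88) = 12.9 K.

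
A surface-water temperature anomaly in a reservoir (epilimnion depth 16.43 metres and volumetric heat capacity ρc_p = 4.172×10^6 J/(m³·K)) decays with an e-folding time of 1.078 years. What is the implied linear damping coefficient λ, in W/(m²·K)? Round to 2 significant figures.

2.0

Areal heat capacity C = ρc_p × D = 4.172×10^6 × 16.43 = 6.85×10^7 J/(m²·K).
τ = 1.078 years = 3.40×10^7 s.
λ = C / τ = 6.85×10^7 / 3.40×10^7 = 2.01 W/(m²·K).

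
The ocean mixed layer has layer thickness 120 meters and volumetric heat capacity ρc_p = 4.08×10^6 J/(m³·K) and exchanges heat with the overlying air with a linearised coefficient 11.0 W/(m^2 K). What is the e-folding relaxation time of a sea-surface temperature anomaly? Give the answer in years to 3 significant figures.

1.41 years

Areal heat capacity C = ρc_p × D = 4.08×10^6 × 120 = 4.90×10^8 J/(m^2 K).
Relaxation time τ = C / λ = 4.90×10^8 / 11.0 = 4.45×10^7 s.
In years: 4.45×10^7 s / (3.156×10^7 s/year) = 1.41 years.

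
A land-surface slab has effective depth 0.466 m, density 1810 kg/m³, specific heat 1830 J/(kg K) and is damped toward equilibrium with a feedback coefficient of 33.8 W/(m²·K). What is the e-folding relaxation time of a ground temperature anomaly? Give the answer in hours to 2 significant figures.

13 hours

Areal heat capacity C = ρ c_p D = 1810 × 1830 × 0.466 = 1.54×10^6 J/(m²·K).
Relaxation time τ = C / λ = 1.54×10^6 / 33.8 = 45700 s.
In hours: 45700 s / (3600 s/hour) = 12.7 hours.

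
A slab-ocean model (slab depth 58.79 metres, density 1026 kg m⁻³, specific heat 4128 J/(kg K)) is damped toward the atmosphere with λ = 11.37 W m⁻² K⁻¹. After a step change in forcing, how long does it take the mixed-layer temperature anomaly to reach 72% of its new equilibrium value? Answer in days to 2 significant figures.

320 days

Areal heat capacity C = ρ c_p D = 1026 × 4128 × 58.79 = 2.49×10^8 J m⁻² K⁻¹.
τ = C / λ = 2.49×10^8 / 11.37 = 2.19×10^7 s.
Fraction reached: 1 − e^(−t/τ) = 0.72 ⇒ t = −τ ln(1 − 0.72) = τ × 1.27.
t = 2.79×10^7 s = 323 days.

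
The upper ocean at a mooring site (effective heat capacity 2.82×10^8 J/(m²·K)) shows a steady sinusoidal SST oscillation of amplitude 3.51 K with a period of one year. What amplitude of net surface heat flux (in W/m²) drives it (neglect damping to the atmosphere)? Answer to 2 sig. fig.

200

Areal heat capacity C = 2.82×10^8 J/(m²·K) (given).
ω = 2π / 3.15×10^7 s = 1.99×10^-7 s⁻¹.
Cω = 2.82×10^8 × 1.99×10^-7 = 56.2 W/(m²·K).
F₀ = A × Cω = 3.51 × 56.2 = 197 W/m².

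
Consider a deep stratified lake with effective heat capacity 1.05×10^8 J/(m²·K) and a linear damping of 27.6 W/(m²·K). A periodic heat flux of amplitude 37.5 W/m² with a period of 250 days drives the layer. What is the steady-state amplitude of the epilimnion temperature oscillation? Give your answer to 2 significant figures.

0.91 K

Areal heat capacity C = 1.05×10^8 J/(m²·K) (given).
Angular frequency ω = 2π / T = 2π / 2.16×10^7 s = 2.91×10^-7 s⁻¹.
√((Cω)² + λ²) = √((30.5)² + 27.6²) = 41.2 W/(m²·K).
Amplitude A = F₀ / √((Cω)²+λ²) = 37.5 / 41.2 = 0.911 K.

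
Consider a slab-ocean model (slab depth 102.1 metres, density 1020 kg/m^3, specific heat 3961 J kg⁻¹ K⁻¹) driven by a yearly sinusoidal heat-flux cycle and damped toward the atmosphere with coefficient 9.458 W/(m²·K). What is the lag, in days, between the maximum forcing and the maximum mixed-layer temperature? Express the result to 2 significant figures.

85 days

Areal heat capacity C = ρ c_p D = 1020 × 3961 × 102.1 = 4.13×10^8 J/(m²·K).
ω = 2π / 3.15×10^7 s = 1.99×10^-7 s⁻¹.
Phase lag φ = arctan(Cω/λ) = arctan(82.2/9.458) = 1.46 rad.
Time lag = φ / ω = 1.46 / 1.99×10^-7 = 7.31×10^6 s = 84.6 days.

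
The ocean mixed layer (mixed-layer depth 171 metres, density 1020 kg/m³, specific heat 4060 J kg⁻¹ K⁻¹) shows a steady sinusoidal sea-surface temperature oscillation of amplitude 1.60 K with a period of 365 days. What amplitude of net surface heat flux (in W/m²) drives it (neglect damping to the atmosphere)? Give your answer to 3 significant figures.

226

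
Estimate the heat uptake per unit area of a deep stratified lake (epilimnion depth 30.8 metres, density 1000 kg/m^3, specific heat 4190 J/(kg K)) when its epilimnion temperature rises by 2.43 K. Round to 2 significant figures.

3.1×10^8

Areal heat capacity C = ρ c_p D = 1000 × 4190 × 30.8 = 1.29×10^8 J/(m^2 K).
ΔQ = C ΔT = 1.29×10^8 × 2.43 = 3.14×10^8 J/m².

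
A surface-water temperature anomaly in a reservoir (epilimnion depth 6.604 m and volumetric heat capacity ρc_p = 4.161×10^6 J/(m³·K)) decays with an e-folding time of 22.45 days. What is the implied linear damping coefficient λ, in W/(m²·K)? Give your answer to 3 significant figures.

Areal heat capacity C = ρc_p × D = 4.161×10^6 × 6.604 = 2.75×10^7 J/(m^2 K).
τ = 22.45 days = 1.94×10^6 s.
λ = C / τ = 2.75×10^7 / 1.94×10^6 = 14.2 W/(m²·K).

14.2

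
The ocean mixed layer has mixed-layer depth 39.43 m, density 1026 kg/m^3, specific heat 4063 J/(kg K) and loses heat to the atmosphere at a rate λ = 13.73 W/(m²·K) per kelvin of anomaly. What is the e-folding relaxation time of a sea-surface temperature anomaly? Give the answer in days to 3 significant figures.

Areal heat capacity C = ρ c_p D = 1026 × 4063 × 39.43 = 1.64×10^8 J/(m^2 K).
Relaxation time τ = C / λ = 1.64×10^8 / 13.73 = 1.20×10^7 s.
In days: 1.20×10^7 s / (86400 s/day) = 139 days.

139 days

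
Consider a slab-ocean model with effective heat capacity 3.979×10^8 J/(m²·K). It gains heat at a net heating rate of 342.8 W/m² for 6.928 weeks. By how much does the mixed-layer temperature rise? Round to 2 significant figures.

3.6 K

Areal heat capacity C = 3.979×10^8 J/(m²·K) (given).
Net heat input Q = F Δt = 342.8 × (6.928 weeks × 6.048×10^5 s/week) = 1.44×10^9 J/m².
ΔT = Q / C = 1.44×10^9 / 3.98×10^8 = 3.61 K.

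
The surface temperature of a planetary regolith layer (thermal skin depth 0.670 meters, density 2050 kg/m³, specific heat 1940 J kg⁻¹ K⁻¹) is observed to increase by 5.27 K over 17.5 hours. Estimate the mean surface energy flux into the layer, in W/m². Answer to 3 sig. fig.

Areal heat capacity C = ρ c_p D = 2050 × 1940 × 0.670 = 2.66×10^6 J/(m²·K).
Required heat per unit area: Q = C ΔT = 2.66×10^6 × 5.27 = 1.40×10^7 J/m².
Flux F = Q / Δt = 1.40×10^7 / 63000 s = 223 W/m².

223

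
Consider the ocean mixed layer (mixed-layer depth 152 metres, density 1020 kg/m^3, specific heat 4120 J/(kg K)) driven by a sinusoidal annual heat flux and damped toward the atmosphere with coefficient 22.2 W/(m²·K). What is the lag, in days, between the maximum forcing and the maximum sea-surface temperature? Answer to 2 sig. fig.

81 days

Areal heat capacity C = ρ c_p D = 1020 × 4120 × 152 = 6.39×10^8 J/(m²·K).
ω = 2π / 3.15×10^7 s = 1.99×10^-7 s⁻¹.
Phase lag φ = arctan(Cω/λ) = arctan(127/22.2) = 1.40 rad.
Time lag = φ / ω = 1.40 / 1.99×10^-7 = 7.02×10^6 s = 81.2 days.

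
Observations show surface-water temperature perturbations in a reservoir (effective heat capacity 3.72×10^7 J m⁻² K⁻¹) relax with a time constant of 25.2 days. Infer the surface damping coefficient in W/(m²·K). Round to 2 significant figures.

Areal heat capacity C = 3.72×10^7 J m⁻² K⁻¹ (given).
τ = 25.2 days = 2.18×10^6 s.
λ = C / τ = 3.72×10^7 / 2.18×10^6 = 17.1 W/(m²·K).

17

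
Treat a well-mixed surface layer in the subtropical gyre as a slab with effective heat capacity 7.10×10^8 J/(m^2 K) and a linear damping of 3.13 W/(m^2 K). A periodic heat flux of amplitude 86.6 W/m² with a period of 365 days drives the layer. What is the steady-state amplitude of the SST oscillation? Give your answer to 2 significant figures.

Areal heat capacity C = 7.10×10^8 J/(m^2 K) (given).
Angular frequency ω = 2π / T = 2π / 3.15×10^7 s = 1.99×10^-7 s⁻¹.
√((Cω)² + λ²) = √((141)² + 3.13²) = 141 W/(m²·K).
Amplitude A = F₀ / √((Cω)²+λ²) = 86.6 / 141 = 0.612 K.

0.61 K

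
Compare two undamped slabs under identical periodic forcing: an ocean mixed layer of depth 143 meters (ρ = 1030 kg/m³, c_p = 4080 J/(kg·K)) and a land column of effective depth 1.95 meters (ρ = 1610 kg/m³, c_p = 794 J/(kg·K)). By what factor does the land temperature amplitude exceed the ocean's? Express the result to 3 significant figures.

241

C_ocean = 1030 × 4080 × 143 = 6.01×10^8 J/(m²·K).
C_land = 1610 × 794 × 1.95 = 2.49×10^6 J/(m²·K).
Undamped amplitude ∝ 1/C, so A_land/A_ocean = C_ocean/C_land = 241.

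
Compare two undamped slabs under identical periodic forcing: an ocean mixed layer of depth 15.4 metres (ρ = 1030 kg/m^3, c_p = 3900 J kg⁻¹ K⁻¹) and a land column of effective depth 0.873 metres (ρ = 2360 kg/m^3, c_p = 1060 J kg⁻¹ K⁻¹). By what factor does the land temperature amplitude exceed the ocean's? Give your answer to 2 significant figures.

C_ocean = 1030 × 3900 × 15.4 = 6.19×10^7 J/(m²·K).
C_land = 2360 × 1060 × 0.873 = 2.18×10^6 J/(m²·K).
Undamped amplitude ∝ 1/C, so A_land/A_ocean = C_ocean/C_land = 28.3.

28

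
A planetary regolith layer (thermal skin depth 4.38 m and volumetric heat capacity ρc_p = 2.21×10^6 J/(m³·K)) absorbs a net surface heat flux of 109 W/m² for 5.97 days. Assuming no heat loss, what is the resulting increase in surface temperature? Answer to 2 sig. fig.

5.8 K

Areal heat capacity C = ρc_p × D = 2.21×10^6 × 4.38 = 9.68×10^6 J/(m^2 K).
Net heat input Q = F Δt = 109 × (5.97 days × 86400 s/day) = 5.62×10^7 J/m².
ΔT = Q / C = 5.62×10^7 / 9.68×10^6 = 5.81 K.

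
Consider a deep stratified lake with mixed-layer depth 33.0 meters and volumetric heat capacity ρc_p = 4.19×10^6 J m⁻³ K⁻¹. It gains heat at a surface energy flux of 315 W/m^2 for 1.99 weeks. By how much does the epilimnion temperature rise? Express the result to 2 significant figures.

Areal heat capacity C = ρc_p × D = 4.19×10^6 × 33.0 = 1.38×10^8 J m⁻² K⁻¹.
Net heat input Q = F Δt = 315 × (1.99 weeks × 6.048×10^5 s/week) = 3.79×10^8 J/m².
ΔT = Q / C = 3.79×10^8 / 1.38×10^8 = 2.74 K.

2.7 K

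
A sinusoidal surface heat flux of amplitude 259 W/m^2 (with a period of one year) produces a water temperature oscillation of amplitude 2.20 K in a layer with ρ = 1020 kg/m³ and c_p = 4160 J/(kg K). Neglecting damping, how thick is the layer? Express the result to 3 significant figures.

139 m

ω = 2π / 3.15×10^7 s = 1.99×10^-7 s⁻¹.
Required C = F₀ / (A ω) = 259 / (2.20 × 1.99×10^-7) = 5.91×10^8 J/(m²·K).
D = C / (ρ c_p) = 5.91×10^8 / (1020 × 4160) = 139 m.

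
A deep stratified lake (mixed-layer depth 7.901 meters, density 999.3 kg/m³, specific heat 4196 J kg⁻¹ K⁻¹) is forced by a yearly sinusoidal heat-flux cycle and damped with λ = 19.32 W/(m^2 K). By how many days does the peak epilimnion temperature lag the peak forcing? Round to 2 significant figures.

19 days

Areal heat capacity C = ρ c_p D = 999.3 × 4196 × 7.901 = 3.31×10^7 J/(m²·K).
ω = 2π / 3.15×10^7 s = 1.99×10^-7 s⁻¹.
Phase lag φ = arctan(Cω/λ) = arctan(6.60/19.32) = 0.329 rad.
Time lag = φ / ω = 0.329 / 1.99×10^-7 = 1.65×10^6 s = 19.1 days.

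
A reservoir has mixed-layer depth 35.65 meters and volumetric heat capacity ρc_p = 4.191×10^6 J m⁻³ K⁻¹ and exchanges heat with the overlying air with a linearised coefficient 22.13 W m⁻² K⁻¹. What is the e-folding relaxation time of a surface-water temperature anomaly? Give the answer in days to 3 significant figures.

Areal heat capacity C = ρc_p × D = 4.191×10^6 × 35.65 = 1.49×10^8 J/(m²·K).
Relaxation time τ = C / λ = 1.49×10^8 / 22.13 = 6.75×10^6 s.
In days: 6.75×10^6 s / (86400 s/day) = 78.1 days.

78.1 days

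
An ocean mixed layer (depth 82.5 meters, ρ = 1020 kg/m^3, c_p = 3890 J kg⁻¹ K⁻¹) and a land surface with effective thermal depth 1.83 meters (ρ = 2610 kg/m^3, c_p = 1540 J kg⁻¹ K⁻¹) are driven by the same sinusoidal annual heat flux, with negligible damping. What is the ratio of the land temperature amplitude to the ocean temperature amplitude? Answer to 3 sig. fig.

44.5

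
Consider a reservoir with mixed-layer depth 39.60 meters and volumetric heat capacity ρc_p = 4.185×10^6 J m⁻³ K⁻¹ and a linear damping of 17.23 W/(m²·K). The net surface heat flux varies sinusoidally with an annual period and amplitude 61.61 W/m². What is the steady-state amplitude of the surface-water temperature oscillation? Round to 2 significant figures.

1.7 K

Areal heat capacity C = ρc_p × D = 4.185×10^6 × 39.60 = 1.66×10^8 J/(m^2 K).
Angular frequency ω = 2π / T = 2π / 3.15×10^7 s = 1.99×10^-7 s⁻¹.
√((Cω)² + λ²) = √((33.0)² + 17.23²) = 37.2 W/(m²·K).
Amplitude A = F₀ / √((Cω)²+λ²) = 61.61 / 37.2 = 1.65 K.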